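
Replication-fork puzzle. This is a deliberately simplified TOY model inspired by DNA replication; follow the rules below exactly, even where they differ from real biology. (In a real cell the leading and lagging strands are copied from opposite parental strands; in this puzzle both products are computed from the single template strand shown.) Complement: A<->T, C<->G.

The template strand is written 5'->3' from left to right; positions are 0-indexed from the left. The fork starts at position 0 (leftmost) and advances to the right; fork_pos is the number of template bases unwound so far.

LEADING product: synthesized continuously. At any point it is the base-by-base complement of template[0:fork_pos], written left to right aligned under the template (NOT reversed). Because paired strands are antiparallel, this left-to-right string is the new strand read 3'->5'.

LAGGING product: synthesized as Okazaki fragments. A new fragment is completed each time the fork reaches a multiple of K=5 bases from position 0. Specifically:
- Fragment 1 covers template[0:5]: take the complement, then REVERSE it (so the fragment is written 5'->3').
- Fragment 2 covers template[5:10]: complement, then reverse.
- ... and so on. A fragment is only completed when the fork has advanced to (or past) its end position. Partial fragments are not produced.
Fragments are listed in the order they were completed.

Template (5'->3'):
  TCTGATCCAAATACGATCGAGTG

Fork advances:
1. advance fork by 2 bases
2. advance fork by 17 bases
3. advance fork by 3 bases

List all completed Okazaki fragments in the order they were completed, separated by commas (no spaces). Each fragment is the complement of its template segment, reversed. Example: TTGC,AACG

Step 1: advance 2 -> fork_pos = 0 + 2 = 2. Next multiple of 5 is 5 (not reached); still 0 fragment(s).
Step 2: advance 17 -> fork_pos = 2 + 17 = 19. Reached multiple(s) of 5: 5, 10, 15 -> fragments 1-3 completed (3 total).
Step 3: advance 3 -> fork_pos = 19 + 3 = 22. Reached multiple(s) of 5: 20 -> fragment 4 completed (4 total).
Final fork_pos = 22, so 4 fragment(s) are complete. Build each: template segment -> complement -> reverse.
Fragment 1: template[0:5] = TCTGA -> complement AGACT -> reversed TCAGA
Fragment 2: template[5:10] = TCCAA -> complement AGGTT -> reversed TTGGA
Fragment 3: template[10:15] = ATACG -> complement TATGC -> reversed CGTAT
Fragment 4: template[15:20] = ATCGA -> complement TAGCT -> reversed TCGAT

Answer: TCAGA,TTGGA,CGTAT,TCGAT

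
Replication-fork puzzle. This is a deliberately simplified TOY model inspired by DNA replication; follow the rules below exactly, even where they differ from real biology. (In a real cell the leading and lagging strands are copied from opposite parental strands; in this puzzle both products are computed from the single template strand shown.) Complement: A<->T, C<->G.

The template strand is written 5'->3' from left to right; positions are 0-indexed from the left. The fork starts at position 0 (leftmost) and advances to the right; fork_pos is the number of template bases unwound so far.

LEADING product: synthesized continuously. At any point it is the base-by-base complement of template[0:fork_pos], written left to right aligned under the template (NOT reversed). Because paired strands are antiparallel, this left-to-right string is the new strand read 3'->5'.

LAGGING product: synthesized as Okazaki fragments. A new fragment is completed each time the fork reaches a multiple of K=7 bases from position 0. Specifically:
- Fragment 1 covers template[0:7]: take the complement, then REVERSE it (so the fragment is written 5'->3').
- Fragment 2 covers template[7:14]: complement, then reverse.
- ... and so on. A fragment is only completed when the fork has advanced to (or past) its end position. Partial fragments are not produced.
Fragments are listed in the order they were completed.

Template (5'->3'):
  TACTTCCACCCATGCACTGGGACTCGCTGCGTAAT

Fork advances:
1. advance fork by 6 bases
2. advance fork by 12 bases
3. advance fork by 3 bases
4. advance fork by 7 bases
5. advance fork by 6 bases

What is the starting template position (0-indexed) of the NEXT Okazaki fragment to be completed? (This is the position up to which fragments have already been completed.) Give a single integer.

Step 1: advance 6 -> fork_pos = 0 + 6 = 6. Next multiple of 7 is 7 (not reached); still 0 fragment(s).
Step 2: advance 12 -> fork_pos = 6 + 12 = 18. Reached multiple(s) of 7: 7, 14 -> fragments 1-2 completed (2 total).
Step 3: advance 3 -> fork_pos = 18 + 3 = 21. Reached multiple(s) of 7: 21 -> fragment 3 completed (3 total).
Step 4: advance 7 -> fork_pos = 21 + 7 = 28. Reached multiple(s) of 7: 28 -> fragment 4 completed (4 total).
Step 5: advance 6 -> fork_pos = 28 + 6 = 34. Next multiple of 7 is 35 (not reached); still 4 fragment(s).
4 fragment(s) completed, covering template[0:28] (4 x 7 = 28). The next fragment, fragment 5, covers template[28:35], so it starts at position 28.

Answer: 28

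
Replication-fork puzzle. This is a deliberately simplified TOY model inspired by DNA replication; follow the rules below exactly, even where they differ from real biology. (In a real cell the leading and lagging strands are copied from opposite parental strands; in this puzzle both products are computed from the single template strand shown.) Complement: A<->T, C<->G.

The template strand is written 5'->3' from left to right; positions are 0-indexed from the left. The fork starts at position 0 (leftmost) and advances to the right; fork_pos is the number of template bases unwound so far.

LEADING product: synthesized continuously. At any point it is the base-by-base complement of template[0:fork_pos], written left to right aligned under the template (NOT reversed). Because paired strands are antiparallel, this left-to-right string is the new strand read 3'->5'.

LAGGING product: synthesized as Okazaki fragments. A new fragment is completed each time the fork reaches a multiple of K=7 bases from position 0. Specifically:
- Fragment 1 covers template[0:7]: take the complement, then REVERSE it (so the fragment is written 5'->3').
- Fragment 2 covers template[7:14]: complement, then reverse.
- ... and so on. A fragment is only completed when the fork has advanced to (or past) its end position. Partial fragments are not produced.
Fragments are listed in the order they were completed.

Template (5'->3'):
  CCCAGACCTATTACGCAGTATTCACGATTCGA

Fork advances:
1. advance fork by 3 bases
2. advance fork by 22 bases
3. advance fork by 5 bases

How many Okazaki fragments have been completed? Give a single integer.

Step 1: advance 3 -> fork_pos = 0 + 3 = 3. Next multiple of 7 is 7 (not reached); still 0 fragment(s).
Step 2: advance 22 -> fork_pos = 3 + 22 = 25. Reached multiple(s) of 7: 7, 14, 21 -> fragments 1-3 completed (3 total).
Step 3: advance 5 -> fork_pos = 25 + 5 = 30. Reached multiple(s) of 7: 28 -> fragment 4 completed (4 total).
Check: final fork_pos = 30; the multiples of 7 that are <= 30 are 7..28 -> 30 // 7 = 4 completed fragment(s).

Answer: 4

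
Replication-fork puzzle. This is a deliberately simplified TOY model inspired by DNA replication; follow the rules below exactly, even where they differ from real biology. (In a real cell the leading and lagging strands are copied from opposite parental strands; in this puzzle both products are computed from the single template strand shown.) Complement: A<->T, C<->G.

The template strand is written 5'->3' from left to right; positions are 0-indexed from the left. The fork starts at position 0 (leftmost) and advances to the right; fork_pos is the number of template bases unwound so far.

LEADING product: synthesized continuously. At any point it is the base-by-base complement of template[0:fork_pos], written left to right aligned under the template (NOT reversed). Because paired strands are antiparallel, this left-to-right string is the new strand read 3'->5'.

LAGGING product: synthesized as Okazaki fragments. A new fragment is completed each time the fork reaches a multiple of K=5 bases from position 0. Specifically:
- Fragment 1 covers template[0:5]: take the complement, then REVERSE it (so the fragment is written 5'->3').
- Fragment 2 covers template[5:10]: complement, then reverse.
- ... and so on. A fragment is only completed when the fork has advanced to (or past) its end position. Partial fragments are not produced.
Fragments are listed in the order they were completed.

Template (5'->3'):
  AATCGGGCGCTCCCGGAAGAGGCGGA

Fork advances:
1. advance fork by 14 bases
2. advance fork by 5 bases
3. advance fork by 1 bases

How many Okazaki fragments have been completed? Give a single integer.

Answer: 4

Derivation:
Step 1: advance 14 -> fork_pos = 0 + 14 = 14. Reached multiple(s) of 5: 5, 10 -> fragments 1-2 completed (2 total).
Step 2: advance 5 -> fork_pos = 14 + 5 = 19. Reached multiple(s) of 5: 15 -> fragment 3 completed (3 total).
Step 3: advance 1 -> fork_pos = 19 + 1 = 20. Reached multiple(s) of 5: 20 -> fragment 4 completed (4 total).
Check: final fork_pos = 20; the multiples of 5 that are <= 20 are 5..20 -> 20 // 5 = 4 completed fragment(s).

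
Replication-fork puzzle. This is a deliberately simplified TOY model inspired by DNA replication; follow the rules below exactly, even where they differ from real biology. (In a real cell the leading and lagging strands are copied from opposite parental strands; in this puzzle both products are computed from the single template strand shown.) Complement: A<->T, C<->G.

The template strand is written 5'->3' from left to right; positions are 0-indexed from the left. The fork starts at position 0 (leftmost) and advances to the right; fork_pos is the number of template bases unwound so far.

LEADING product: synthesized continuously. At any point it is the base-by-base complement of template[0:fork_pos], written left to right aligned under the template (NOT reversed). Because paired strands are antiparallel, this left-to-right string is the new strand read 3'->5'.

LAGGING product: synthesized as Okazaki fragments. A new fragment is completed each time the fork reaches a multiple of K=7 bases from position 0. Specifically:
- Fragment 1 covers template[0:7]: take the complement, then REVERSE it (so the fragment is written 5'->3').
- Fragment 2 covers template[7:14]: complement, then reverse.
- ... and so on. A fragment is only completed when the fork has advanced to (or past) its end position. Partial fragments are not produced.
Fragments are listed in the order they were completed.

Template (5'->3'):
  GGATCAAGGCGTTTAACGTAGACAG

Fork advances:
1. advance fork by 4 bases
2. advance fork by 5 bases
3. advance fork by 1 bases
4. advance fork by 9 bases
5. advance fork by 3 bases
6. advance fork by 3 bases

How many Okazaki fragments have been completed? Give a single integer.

Step 1: advance 4 -> fork_pos = 0 + 4 = 4. Next multiple of 7 is 7 (not reached); still 0 fragment(s).
Step 2: advance 5 -> fork_pos = 4 + 5 = 9. Reached multiple(s) of 7: 7 -> fragment 1 completed (1 total).
Step 3: advance 1 -> fork_pos = 9 + 1 = 10. Next multiple of 7 is 14 (not reached); still 1 fragment(s).
Step 4: advance 9 -> fork_pos = 10 + 9 = 19. Reached multiple(s) of 7: 14 -> fragment 2 completed (2 total).
Step 5: advance 3 -> fork_pos = 19 + 3 = 22. Reached multiple(s) of 7: 21 -> fragment 3 completed (3 total).
Step 6: advance 3 -> fork_pos = 22 + 3 = 25. Next multiple of 7 is 28 (not reached); still 3 fragment(s).
Check: final fork_pos = 25; the multiples of 7 that are <= 25 are 7..21 -> 25 // 7 = 3 completed fragment(s).

Answer: 3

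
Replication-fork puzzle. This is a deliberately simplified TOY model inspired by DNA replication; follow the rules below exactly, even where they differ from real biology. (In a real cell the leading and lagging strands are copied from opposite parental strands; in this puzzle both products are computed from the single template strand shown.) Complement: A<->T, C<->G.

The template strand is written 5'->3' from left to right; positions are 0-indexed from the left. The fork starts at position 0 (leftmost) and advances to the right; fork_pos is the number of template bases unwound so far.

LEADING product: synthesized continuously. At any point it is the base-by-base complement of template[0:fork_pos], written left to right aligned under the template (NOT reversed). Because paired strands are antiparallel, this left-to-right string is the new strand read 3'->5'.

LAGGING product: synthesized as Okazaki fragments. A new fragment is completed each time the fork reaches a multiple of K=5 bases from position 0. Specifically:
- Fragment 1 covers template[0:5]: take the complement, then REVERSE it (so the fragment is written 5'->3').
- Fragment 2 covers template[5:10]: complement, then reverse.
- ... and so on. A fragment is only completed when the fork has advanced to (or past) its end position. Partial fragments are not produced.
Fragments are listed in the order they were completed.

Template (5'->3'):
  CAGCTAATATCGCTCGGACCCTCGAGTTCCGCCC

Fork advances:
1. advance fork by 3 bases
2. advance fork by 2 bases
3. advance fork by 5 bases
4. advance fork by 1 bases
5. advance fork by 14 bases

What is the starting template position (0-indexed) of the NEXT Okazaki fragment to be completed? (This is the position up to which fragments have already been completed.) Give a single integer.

Answer: 25

Derivation:
Step 1: advance 3 -> fork_pos = 0 + 3 = 3. Next multiple of 5 is 5 (not reached); still 0 fragment(s).
Step 2: advance 2 -> fork_pos = 3 + 2 = 5. Reached multiple(s) of 5: 5 -> fragment 1 completed (1 total).
Step 3: advance 5 -> fork_pos = 5 + 5 = 10. Reached multiple(s) of 5: 10 -> fragment 2 completed (2 total).
Step 4: advance 1 -> fork_pos = 10 + 1 = 11. Next multiple of 5 is 15 (not reached); still 2 fragment(s).
Step 5: advance 14 -> fork_pos = 11 + 14 = 25. Reached multiple(s) of 5: 15, 20, 25 -> fragments 3-5 completed (5 total).
5 fragment(s) completed, covering template[0:25] (5 x 5 = 25). The next fragment, fragment 6, covers template[25:30], so it starts at position 25.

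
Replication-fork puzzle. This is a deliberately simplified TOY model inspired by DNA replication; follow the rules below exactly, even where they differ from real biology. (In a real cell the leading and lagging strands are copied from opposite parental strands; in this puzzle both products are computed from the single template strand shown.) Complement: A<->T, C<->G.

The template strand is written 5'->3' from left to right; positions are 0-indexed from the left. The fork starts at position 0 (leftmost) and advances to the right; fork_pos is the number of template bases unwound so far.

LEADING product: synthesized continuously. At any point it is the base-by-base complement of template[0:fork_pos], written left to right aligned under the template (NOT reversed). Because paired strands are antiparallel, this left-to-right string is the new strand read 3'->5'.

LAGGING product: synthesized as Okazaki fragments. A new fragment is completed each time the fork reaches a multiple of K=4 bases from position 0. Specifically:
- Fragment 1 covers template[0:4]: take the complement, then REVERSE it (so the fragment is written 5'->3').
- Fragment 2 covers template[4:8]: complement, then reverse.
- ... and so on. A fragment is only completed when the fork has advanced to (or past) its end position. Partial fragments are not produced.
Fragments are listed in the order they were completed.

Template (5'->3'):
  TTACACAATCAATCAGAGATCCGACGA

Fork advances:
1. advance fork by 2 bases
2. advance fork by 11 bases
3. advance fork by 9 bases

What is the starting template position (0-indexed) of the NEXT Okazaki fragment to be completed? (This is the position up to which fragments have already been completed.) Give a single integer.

Step 1: advance 2 -> fork_pos = 0 + 2 = 2. Next multiple of 4 is 4 (not reached); still 0 fragment(s).
Step 2: advance 11 -> fork_pos = 2 + 11 = 13. Reached multiple(s) of 4: 4, 8, 12 -> fragments 1-3 completed (3 total).
Step 3: advance 9 -> fork_pos = 13 + 9 = 22. Reached multiple(s) of 4: 16, 20 -> fragments 4-5 completed (5 total).
5 fragment(s) completed, covering template[0:20] (5 x 4 = 20). The next fragment, fragment 6, covers template[20:24], so it starts at position 20.

Answer: 20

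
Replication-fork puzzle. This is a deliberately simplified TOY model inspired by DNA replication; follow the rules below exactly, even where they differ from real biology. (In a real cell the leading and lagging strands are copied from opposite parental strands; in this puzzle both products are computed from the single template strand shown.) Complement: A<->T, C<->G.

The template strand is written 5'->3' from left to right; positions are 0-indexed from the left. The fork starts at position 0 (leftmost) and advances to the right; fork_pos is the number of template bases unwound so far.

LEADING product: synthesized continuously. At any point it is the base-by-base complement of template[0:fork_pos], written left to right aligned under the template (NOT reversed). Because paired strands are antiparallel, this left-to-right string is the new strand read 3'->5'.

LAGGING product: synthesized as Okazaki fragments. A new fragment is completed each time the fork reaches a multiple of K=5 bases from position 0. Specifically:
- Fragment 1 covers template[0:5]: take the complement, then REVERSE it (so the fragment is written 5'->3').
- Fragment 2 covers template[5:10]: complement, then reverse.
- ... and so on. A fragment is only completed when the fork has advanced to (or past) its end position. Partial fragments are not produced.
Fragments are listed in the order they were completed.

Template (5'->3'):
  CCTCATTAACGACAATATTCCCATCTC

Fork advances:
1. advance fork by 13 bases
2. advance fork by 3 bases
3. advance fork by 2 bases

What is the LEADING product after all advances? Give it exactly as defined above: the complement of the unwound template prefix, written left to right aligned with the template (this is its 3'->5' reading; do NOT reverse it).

Answer: GGAGTAATTGCTGTTATA

Derivation:
Step 1: advance 13 -> fork_pos = 0 + 13 = 13.
Step 2: advance 3 -> fork_pos = 13 + 3 = 16.
Step 3: advance 2 -> fork_pos = 16 + 2 = 18.
Unwound prefix: template[0:18] = CCTCATTAACGACAATAT
Complement it base by base (A<->T, C<->G), keeping left-to-right order:
  [0:5] CCTCA -> GGAGT
  [5:10] TTAAC -> AATTG
  [10:15] GACAA -> CTGTT
  [15:18] TAT -> ATA
Concatenate: GGAGTAATTGCTGTTATA (length 18; written aligned with the template, i.e. 3'->5').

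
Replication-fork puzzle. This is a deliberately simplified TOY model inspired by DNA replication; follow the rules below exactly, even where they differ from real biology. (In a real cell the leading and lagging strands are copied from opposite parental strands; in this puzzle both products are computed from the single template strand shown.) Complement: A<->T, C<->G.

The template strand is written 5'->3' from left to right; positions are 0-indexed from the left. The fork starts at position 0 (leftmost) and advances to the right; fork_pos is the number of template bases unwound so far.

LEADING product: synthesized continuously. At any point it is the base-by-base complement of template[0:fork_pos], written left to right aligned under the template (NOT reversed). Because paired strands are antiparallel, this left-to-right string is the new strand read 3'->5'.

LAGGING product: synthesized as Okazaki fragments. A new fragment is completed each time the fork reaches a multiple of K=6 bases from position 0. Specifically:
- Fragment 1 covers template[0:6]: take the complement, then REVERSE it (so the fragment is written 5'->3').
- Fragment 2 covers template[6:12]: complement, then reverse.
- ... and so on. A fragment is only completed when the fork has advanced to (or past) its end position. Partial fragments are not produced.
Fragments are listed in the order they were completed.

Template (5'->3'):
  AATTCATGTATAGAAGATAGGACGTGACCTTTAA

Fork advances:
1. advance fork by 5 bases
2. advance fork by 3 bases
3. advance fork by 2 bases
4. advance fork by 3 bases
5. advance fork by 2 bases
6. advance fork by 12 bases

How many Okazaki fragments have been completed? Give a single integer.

Step 1: advance 5 -> fork_pos = 0 + 5 = 5. Next multiple of 6 is 6 (not reached); still 0 fragment(s).
Step 2: advance 3 -> fork_pos = 5 + 3 = 8. Reached multiple(s) of 6: 6 -> fragment 1 completed (1 total).
Step 3: advance 2 -> fork_pos = 8 + 2 = 10. Next multiple of 6 is 12 (not reached); still 1 fragment(s).
Step 4: advance 3 -> fork_pos = 10 + 3 = 13. Reached multiple(s) of 6: 12 -> fragment 2 completed (2 total).
Step 5: advance 2 -> fork_pos = 13 + 2 = 15. Next multiple of 6 is 18 (not reached); still 2 fragment(s).
Step 6: advance 12 -> fork_pos = 15 + 12 = 27. Reached multiple(s) of 6: 18, 24 -> fragments 3-4 completed (4 total).
Check: final fork_pos = 27; the multiples of 6 that are <= 27 are 6..24 -> 27 // 6 = 4 completed fragment(s).

Answer: 4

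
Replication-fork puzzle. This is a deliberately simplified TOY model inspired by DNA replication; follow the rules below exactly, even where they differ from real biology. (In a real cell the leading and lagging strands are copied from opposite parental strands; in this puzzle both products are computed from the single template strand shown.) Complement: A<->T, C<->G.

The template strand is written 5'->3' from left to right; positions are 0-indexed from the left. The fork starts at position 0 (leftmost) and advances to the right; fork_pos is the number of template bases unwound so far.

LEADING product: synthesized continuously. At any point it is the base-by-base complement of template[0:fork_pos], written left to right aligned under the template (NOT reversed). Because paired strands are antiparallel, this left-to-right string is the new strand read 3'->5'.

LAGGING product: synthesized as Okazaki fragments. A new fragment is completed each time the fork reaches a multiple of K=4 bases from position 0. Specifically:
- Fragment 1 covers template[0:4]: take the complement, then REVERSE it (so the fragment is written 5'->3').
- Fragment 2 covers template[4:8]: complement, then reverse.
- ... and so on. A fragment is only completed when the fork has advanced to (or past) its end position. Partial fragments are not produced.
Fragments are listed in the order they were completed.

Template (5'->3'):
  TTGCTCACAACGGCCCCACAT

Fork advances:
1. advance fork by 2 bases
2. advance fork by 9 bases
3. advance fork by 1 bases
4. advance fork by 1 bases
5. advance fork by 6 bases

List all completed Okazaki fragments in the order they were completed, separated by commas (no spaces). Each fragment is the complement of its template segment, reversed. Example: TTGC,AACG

Step 1: advance 2 -> fork_pos = 0 + 2 = 2. Next multiple of 4 is 4 (not reached); still 0 fragment(s).
Step 2: advance 9 -> fork_pos = 2 + 9 = 11. Reached multiple(s) of 4: 4, 8 -> fragments 1-2 completed (2 total).
Step 3: advance 1 -> fork_pos = 11 + 1 = 12. Reached multiple(s) of 4: 12 -> fragment 3 completed (3 total).
Step 4: advance 1 -> fork_pos = 12 + 1 = 13. Next multiple of 4 is 16 (not reached); still 3 fragment(s).
Step 5: advance 6 -> fork_pos = 13 + 6 = 19. Reached multiple(s) of 4: 16 -> fragment 4 completed (4 total).
Final fork_pos = 19, so 4 fragment(s) are complete. Build each: template segment -> complement -> reverse.
Fragment 1: template[0:4] = TTGC -> complement AACG -> reversed GCAA
Fragment 2: template[4:8] = TCAC -> complement AGTG -> reversed GTGA
Fragment 3: template[8:12] = AACG -> complement TTGC -> reversed CGTT
Fragment 4: template[12:16] = GCCC -> complement CGGG -> reversed GGGC

Answer: GCAA,GTGA,CGTT,GGGC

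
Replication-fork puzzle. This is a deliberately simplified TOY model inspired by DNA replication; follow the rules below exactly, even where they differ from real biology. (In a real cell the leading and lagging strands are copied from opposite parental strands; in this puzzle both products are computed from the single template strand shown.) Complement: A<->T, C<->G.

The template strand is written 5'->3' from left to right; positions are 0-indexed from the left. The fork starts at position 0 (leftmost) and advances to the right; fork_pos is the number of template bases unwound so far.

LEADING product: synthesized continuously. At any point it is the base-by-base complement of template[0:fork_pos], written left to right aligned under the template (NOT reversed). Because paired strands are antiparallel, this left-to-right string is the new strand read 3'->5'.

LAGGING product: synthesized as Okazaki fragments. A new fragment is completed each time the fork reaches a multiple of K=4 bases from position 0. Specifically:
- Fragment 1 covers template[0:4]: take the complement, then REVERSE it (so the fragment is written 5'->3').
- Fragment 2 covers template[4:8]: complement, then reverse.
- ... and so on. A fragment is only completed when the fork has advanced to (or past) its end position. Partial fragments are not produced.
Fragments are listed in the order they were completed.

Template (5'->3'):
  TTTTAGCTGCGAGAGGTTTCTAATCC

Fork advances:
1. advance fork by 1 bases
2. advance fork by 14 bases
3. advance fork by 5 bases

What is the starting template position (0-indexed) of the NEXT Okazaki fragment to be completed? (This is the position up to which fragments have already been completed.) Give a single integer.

Step 1: advance 1 -> fork_pos = 0 + 1 = 1. Next multiple of 4 is 4 (not reached); still 0 fragment(s).
Step 2: advance 14 -> fork_pos = 1 + 14 = 15. Reached multiple(s) of 4: 4, 8, 12 -> fragments 1-3 completed (3 total).
Step 3: advance 5 -> fork_pos = 15 + 5 = 20. Reached multiple(s) of 4: 16, 20 -> fragments 4-5 completed (5 total).
5 fragment(s) completed, covering template[0:20] (5 x 4 = 20). The next fragment, fragment 6, covers template[20:24], so it starts at position 20.

Answer: 20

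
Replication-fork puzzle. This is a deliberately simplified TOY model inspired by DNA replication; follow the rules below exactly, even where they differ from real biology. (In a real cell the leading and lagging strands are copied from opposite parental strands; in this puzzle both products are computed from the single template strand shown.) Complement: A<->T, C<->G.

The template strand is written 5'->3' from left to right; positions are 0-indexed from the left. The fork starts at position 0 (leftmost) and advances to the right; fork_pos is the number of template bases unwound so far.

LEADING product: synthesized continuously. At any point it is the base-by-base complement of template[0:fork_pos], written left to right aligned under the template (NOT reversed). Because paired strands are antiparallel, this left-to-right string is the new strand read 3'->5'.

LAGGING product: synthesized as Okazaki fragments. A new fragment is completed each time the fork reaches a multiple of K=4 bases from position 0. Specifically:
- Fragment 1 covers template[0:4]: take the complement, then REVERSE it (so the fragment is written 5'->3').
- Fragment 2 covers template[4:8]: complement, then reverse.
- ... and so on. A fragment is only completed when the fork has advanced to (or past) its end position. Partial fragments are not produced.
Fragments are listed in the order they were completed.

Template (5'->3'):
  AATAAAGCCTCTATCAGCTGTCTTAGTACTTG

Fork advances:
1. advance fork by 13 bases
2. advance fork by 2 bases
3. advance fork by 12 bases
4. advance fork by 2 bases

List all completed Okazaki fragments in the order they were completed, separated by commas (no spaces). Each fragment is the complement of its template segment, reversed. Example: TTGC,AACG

Step 1: advance 13 -> fork_pos = 0 + 13 = 13. Reached multiple(s) of 4: 4, 8, 12 -> fragments 1-3 completed (3 total).
Step 2: advance 2 -> fork_pos = 13 + 2 = 15. Next multiple of 4 is 16 (not reached); still 3 fragment(s).
Step 3: advance 12 -> fork_pos = 15 + 12 = 27. Reached multiple(s) of 4: 16, 20, 24 -> fragments 4-6 completed (6 total).
Step 4: advance 2 -> fork_pos = 27 + 2 = 29. Reached multiple(s) of 4: 28 -> fragment 7 completed (7 total).
Final fork_pos = 29, so 7 fragment(s) are complete. Build each: template segment -> complement -> reverse.
Fragment 1: template[0:4] = AATA -> complement TTAT -> reversed TATT
Fragment 2: template[4:8] = AAGC -> complement TTCG -> reversed GCTT
Fragment 3: template[8:12] = CTCT -> complement GAGA -> reversed AGAG
Fragment 4: template[12:16] = ATCA -> complement TAGT -> reversed TGAT
Fragment 5: template[16:20] = GCTG -> complement CGAC -> reversed CAGC
Fragment 6: template[20:24] = TCTT -> complement AGAA -> reversed AAGA
Fragment 7: template[24:28] = AGTA -> complement TCAT -> reversed TACT

Answer: TATT,GCTT,AGAG,TGAT,CAGC,AAGA,TACT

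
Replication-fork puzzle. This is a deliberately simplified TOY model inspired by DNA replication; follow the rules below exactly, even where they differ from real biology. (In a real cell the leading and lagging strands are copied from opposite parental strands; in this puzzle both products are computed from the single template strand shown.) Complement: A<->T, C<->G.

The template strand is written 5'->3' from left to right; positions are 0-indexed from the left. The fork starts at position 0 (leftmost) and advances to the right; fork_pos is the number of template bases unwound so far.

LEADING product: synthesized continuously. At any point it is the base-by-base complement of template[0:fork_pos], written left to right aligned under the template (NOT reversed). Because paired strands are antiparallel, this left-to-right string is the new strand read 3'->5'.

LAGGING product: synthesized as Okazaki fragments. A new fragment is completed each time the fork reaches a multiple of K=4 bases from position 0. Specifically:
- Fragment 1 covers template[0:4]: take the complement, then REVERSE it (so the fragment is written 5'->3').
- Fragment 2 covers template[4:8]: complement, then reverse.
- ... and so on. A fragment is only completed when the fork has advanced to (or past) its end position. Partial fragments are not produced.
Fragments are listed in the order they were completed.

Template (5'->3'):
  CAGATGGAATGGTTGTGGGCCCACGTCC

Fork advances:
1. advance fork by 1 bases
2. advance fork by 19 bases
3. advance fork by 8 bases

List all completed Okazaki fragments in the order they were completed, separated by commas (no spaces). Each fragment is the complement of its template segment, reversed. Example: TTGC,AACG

Answer: TCTG,TCCA,CCAT,ACAA,GCCC,GTGG,GGAC

Derivation:
Step 1: advance 1 -> fork_pos = 0 + 1 = 1. Next multiple of 4 is 4 (not reached); still 0 fragment(s).
Step 2: advance 19 -> fork_pos = 1 + 19 = 20. Reached multiple(s) of 4: 4, 8, 12, 16, 20 -> fragments 1-5 completed (5 total).
Step 3: advance 8 -> fork_pos = 20 + 8 = 28. Reached multiple(s) of 4: 24, 28 -> fragments 6-7 completed (7 total).
Final fork_pos = 28, so 7 fragment(s) are complete. Build each: template segment -> complement -> reverse.
Fragment 1: template[0:4] = CAGA -> complement GTCT -> reversed TCTG
Fragment 2: template[4:8] = TGGA -> complement ACCT -> reversed TCCA
Fragment 3: template[8:12] = ATGG -> complement TACC -> reversed CCAT
Fragment 4: template[12:16] = TTGT -> complement AACA -> reversed ACAA
Fragment 5: template[16:20] = GGGC -> complement CCCG -> reversed GCCC
Fragment 6: template[20:24] = CCAC -> complement GGTG -> reversed GTGG
Fragment 7: template[24:28] = GTCC -> complement CAGG -> reversed GGAC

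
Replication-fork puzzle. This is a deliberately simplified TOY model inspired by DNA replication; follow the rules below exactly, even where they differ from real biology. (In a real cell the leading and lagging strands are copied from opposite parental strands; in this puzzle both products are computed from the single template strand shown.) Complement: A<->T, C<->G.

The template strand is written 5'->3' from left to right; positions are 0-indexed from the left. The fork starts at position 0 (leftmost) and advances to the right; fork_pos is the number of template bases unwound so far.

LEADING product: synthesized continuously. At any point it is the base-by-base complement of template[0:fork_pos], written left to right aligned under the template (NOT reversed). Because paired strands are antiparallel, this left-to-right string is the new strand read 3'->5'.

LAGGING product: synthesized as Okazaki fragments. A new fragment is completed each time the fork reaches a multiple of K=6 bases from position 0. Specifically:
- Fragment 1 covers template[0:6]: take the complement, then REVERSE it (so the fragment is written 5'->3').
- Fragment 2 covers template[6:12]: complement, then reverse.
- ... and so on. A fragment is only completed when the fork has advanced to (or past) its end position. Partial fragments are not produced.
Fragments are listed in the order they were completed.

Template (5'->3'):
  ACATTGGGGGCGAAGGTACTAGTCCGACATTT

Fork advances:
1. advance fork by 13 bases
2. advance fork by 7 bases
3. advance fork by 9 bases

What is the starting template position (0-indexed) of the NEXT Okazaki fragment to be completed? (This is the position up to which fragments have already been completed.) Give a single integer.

Step 1: advance 13 -> fork_pos = 0 + 13 = 13. Reached multiple(s) of 6: 6, 12 -> fragments 1-2 completed (2 total).
Step 2: advance 7 -> fork_pos = 13 + 7 = 20. Reached multiple(s) of 6: 18 -> fragment 3 completed (3 total).
Step 3: advance 9 -> fork_pos = 20 + 9 = 29. Reached multiple(s) of 6: 24 -> fragment 4 completed (4 total).
4 fragment(s) completed, covering template[0:24] (4 x 6 = 24). The next fragment, fragment 5, covers template[24:30], so it starts at position 24.

Answer: 24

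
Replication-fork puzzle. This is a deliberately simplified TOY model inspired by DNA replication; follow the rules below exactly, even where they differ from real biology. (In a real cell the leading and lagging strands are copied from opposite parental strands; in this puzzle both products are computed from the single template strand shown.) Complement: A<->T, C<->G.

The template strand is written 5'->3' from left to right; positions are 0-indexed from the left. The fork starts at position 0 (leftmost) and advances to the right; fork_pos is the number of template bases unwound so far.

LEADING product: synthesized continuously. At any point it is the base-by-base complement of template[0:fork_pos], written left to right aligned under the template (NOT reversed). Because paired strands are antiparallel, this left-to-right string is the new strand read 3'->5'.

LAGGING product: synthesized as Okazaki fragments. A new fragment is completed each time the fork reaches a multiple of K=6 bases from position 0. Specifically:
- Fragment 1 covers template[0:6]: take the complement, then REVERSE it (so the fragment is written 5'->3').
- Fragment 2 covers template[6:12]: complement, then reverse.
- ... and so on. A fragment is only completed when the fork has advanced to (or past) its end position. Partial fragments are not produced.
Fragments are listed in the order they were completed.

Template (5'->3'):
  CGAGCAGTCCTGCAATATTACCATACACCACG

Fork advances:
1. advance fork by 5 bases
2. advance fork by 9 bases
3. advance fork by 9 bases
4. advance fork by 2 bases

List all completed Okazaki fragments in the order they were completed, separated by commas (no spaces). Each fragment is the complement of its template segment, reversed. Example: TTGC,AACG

Answer: TGCTCG,CAGGAC,ATATTG,ATGGTA

Derivation:
Step 1: advance 5 -> fork_pos = 0 + 5 = 5. Next multiple of 6 is 6 (not reached); still 0 fragment(s).
Step 2: advance 9 -> fork_pos = 5 + 9 = 14. Reached multiple(s) of 6: 6, 12 -> fragments 1-2 completed (2 total).
Step 3: advance 9 -> fork_pos = 14 + 9 = 23. Reached multiple(s) of 6: 18 -> fragment 3 completed (3 total).
Step 4: advance 2 -> fork_pos = 23 + 2 = 25. Reached multiple(s) of 6: 24 -> fragment 4 completed (4 total).
Final fork_pos = 25, so 4 fragment(s) are complete. Build each: template segment -> complement -> reverse.
Fragment 1: template[0:6] = CGAGCA -> complement GCTCGT -> reversed TGCTCG
Fragment 2: template[6:12] = GTCCTG -> complement CAGGAC -> reversed CAGGAC
Fragment 3: template[12:18] = CAATAT -> complement GTTATA -> reversed ATATTG
Fragment 4: template[18:24] = TACCAT -> complement ATGGTA -> reversed ATGGTA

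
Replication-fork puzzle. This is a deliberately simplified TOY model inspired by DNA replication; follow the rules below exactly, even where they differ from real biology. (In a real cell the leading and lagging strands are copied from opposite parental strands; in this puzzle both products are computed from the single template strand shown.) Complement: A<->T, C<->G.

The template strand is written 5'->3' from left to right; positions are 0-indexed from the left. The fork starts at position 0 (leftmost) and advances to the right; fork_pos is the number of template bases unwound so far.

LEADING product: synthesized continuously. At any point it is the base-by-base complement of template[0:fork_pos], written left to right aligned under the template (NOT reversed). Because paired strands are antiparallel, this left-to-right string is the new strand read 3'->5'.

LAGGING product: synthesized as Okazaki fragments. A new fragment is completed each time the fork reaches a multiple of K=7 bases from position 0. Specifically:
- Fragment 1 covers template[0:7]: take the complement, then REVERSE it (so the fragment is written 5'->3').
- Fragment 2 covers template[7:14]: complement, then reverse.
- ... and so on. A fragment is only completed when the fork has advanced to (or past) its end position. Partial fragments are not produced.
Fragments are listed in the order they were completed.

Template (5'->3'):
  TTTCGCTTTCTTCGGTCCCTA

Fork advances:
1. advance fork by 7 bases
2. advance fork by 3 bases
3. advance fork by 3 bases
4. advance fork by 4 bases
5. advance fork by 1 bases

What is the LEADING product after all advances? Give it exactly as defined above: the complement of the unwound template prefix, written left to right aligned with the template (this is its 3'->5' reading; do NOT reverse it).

Answer: AAAGCGAAAGAAGCCAGG

Derivation:
Step 1: advance 7 -> fork_pos = 0 + 7 = 7.
Step 2: advance 3 -> fork_pos = 7 + 3 = 10.
Step 3: advance 3 -> fork_pos = 10 + 3 = 13.
Step 4: advance 4 -> fork_pos = 13 + 4 = 17.
Step 5: advance 1 -> fork_pos = 17 + 1 = 18.
Unwound prefix: template[0:18] = TTTCGCTTTCTTCGGTCC
Complement it base by base (A<->T, C<->G), keeping left-to-right order:
  [0:5] TTTCG -> AAAGC
  [5:10] CTTTC -> GAAAG
  [10:15] TTCGG -> AAGCC
  [15:18] TCC -> AGG
Concatenate: AAAGCGAAAGAAGCCAGG (length 18; written aligned with the template, i.e. 3'->5').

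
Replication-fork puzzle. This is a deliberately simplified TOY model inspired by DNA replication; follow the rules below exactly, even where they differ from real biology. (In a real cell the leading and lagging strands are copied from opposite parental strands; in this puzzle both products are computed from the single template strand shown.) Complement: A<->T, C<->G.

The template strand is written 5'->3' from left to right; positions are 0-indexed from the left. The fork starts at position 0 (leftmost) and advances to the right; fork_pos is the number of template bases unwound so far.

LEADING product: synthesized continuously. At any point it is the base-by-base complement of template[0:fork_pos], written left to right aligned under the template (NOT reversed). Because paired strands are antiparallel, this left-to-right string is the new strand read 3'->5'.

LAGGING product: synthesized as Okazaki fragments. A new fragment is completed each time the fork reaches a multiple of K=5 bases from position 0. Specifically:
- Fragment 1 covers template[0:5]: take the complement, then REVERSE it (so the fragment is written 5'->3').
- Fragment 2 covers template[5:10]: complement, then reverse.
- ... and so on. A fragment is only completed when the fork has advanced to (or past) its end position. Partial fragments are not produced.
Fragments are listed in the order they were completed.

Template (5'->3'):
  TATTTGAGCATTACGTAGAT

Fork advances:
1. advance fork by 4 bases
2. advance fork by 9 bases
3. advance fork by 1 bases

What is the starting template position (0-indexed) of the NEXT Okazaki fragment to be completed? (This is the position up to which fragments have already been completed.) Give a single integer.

Answer: 10

Derivation:
Step 1: advance 4 -> fork_pos = 0 + 4 = 4. Next multiple of 5 is 5 (not reached); still 0 fragment(s).
Step 2: advance 9 -> fork_pos = 4 + 9 = 13. Reached multiple(s) of 5: 5, 10 -> fragments 1-2 completed (2 total).
Step 3: advance 1 -> fork_pos = 13 + 1 = 14. Next multiple of 5 is 15 (not reached); still 2 fragment(s).
2 fragment(s) completed, covering template[0:10] (2 x 5 = 10). The next fragment, fragment 3, covers template[10:15], so it starts at position 10.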